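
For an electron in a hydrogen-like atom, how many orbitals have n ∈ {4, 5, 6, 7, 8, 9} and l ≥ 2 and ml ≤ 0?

Work shell by shell — for each n, count the (l, ml) pairs that satisfy l ≥ 2 and ml ≤ 0:
n=4 → 7; n=5 → 12; n=6 → 18; n=7 → 25; n=8 → 33; n=9 → 42.
Total orbitals: 7 + 12 + 18 + 25 + 33 + 42 = 137.

137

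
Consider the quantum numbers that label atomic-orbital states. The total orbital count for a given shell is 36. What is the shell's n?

n = 6

n² = 36 ⇒ n = 6.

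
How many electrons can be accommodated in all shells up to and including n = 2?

Total orbitals = 1² + 2² = 5. Doubling for spin gives 10 electrons.

10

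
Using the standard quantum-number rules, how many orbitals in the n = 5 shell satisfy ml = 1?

For n = 5, l ranges over 0 … 4.
Orbitals with ml = 1, by l: l=1 → 1; l=2 → 1; l=3 → 1; l=4 → 1.
Total orbitals: 1 + 1 + 1 + 1 = 4.

4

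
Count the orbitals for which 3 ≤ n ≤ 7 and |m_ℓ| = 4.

Treat each shell separately and count matching orbitals:
n=5 → 2; n=6 → 4; n=7 → 6.
Total orbitals: 2 + 4 + 6 = 12.

12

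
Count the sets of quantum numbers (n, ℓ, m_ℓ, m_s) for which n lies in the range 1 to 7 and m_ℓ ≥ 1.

Go shell by shell, enumerating (ℓ, m_ℓ) with m_ℓ ≥ 1:
n=2 → 1; n=3 → 3; n=4 → 6; n=5 → 10; n=6 → 15; n=7 → 21.
Orbitals: 1 + 3 + 6 + 10 + 15 + 21 = 56. Including both spin states (m_s = ±1/2) gives 2 × 56 = 112 states.

112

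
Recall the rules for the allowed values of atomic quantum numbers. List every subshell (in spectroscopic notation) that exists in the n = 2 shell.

For n = 2, l runs from 0 to 1. In spectroscopic notation l = 0,1,2,… ↔ s,p,d,f,g,h,i, so the subshells are 2s, 2p.

2s, 2p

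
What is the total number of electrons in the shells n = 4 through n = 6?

154

Shell n has n² orbitals: 4²=16 + 5²=25 + 6²=36 = 77 orbitals.
Two spin states per orbital: 2 × 77 = 154 electrons.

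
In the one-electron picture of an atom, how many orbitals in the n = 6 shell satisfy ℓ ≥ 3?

For n = 6, ℓ ranges over 0 … 5.
Per ℓ-value: ℓ=3 → 7; ℓ=4 → 9; ℓ=5 → 11.
Total orbitals: 7 + 9 + 11 = 27.

27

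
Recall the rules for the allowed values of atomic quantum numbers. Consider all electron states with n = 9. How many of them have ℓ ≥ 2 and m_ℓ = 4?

The n = 9 shell has ℓ = 0 through 8; check each.
The (ℓ, m_ℓ) pairs meeting ℓ ≥ 2 and m_ℓ = 4 give: ℓ=4 → 1; ℓ=5 → 1; ℓ=6 → 1; ℓ=7 → 1; ℓ=8 → 1.
Orbitals: 1 + 1 + 1 + 1 + 1 = 5. Each orbital carries two spin states, so 5 × 2 = 10 states.

10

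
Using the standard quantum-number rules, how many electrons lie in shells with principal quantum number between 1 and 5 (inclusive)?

110

Shell n has n² orbitals: 1²=1 + 2²=4 + 3²=9 + 4²=16 + 5²=25 = 55 orbitals.
Two spin states per orbital: 2 × 55 = 110 electrons.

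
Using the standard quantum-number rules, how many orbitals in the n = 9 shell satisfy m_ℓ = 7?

2

Go through ℓ = 0, …, 8 (the values permitted for n = 9).
Per ℓ-value: ℓ=7 → 1; ℓ=8 → 1.
Total orbitals: 1 + 1 = 2.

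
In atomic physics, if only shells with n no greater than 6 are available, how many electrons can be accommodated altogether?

Total orbitals = 1² + 2² + 3² + 4² + 5² + 6² = 91. Doubling for spin gives 182 electrons.

182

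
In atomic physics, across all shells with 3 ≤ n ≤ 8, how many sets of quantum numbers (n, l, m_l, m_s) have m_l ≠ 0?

332

Work shell by shell — for each n, count the (l, m_l) pairs that satisfy m_l ≠ 0:
n=3 → 6; n=4 → 12; n=5 → 20; n=6 → 30; n=7 → 42; n=8 → 56.
Orbitals: 6 + 12 + 20 + 30 + 42 + 56 = 166. Including both spin states (m_s = ±1/2) gives 2 × 166 = 332 states.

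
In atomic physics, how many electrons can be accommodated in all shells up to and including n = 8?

Total orbitals = 1² + 2² + 3² + 4² + 5² + 6² + 7² + 8² = 204. Doubling for spin gives 408 electrons.

408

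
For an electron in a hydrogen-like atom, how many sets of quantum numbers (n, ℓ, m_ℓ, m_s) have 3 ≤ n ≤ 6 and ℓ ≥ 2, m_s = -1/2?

Go shell by shell, enumerating (ℓ, m_ℓ) with ℓ ≥ 2:
n=3 → 5; n=4 → 12; n=5 → 21; n=6 → 32.
Orbitals: 5 + 12 + 21 + 32 = 70. With m_s fixed to -1/2 there is one state per orbital, so 70 states.

70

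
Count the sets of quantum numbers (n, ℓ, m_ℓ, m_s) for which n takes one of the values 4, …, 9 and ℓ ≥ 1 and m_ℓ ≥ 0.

Treat each shell separately and count matching orbitals:
n=4 → 9; n=5 → 14; n=6 → 20; n=7 → 27; n=8 → 35; n=9 → 44.
Orbitals: 9 + 14 + 20 + 27 + 35 + 44 = 149. Including both spin states (m_s = ±1/2) gives 2 × 149 = 298 states.

298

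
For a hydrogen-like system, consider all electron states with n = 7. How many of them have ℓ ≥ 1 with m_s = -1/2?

48

The n = 7 shell has ℓ = 0 through 6; check each.
The (ℓ, m_ℓ) pairs meeting ℓ ≥ 1 give: ℓ=1 → 3; ℓ=2 → 5; ℓ=3 → 7; ℓ=4 → 9; ℓ=5 → 11; ℓ=6 → 13.
Orbitals: 3 + 5 + 7 + 9 + 11 + 13 = 48. With m_s fixed to a single value there is one state per orbital, giving 48 states.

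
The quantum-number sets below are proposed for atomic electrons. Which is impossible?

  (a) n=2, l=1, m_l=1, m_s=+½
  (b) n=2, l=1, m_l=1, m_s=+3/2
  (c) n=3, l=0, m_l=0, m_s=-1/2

(b)

(b) has m_s = +3/2, but an electron's spin must be ±1/2.
The remaining sets (a), (c) satisfy all four rules.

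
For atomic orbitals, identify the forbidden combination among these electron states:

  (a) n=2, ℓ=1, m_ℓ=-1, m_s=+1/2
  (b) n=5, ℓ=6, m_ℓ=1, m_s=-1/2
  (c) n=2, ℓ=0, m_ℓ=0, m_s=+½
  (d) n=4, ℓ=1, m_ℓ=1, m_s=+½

(b)

(b) has ℓ = 6 ≥ n = 5, violating 0 ≤ ℓ ≤ n−1.
The remaining sets (a), (c), (d) satisfy all four rules.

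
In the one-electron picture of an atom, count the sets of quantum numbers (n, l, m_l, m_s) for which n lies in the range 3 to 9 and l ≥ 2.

504

Count contributing orbitals for each principal shell:
n=3 → 5; n=4 → 12; n=5 → 21; n=6 → 32; n=7 → 45; n=8 → 60; n=9 → 77.
Orbitals: 5 + 12 + 21 + 32 + 45 + 60 + 77 = 252. Including both spin states (m_s = ±1/2) gives 2 × 252 = 504 states.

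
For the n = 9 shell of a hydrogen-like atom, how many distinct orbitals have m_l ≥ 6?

6

With n = 9 the allowed l are 0, 1, …, 8.
Contributions: l=6 → 1; l=7 → 2; l=8 → 3.
Total orbitals: 1 + 2 + 3 = 6.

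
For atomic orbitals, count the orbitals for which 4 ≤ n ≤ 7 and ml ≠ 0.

104

Work shell by shell — for each n, count the (l, ml) pairs that satisfy ml ≠ 0:
n=4 → 12; n=5 → 20; n=6 → 30; n=7 → 42.
Total orbitals: 12 + 20 + 30 + 42 = 104.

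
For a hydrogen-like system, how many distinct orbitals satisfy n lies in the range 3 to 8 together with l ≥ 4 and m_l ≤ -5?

Count contributing orbitals for each principal shell:
n=6 → 1; n=7 → 3; n=8 → 6.
Total orbitals: 1 + 3 + 6 = 10.

10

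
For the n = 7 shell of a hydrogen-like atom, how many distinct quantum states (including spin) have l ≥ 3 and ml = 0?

For n = 7, l ranges over 0 … 6.
Contributions: l=3 → 1; l=4 → 1; l=5 → 1; l=6 → 1.
Orbitals: 1 + 1 + 1 + 1 = 4. Each orbital carries two spin states, so 4 × 2 = 8 states.

8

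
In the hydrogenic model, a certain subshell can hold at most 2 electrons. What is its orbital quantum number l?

2(2l+1) = 2 ⇒ 2l+1 = 1 ⇒ l = 0.

l = 0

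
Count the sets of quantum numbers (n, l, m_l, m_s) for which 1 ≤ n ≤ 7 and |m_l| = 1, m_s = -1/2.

42

Go shell by shell, enumerating (l, m_l) with |m_l| = 1:
n=2 → 2; n=3 → 4; n=4 → 6; n=5 → 8; n=6 → 10; n=7 → 12.
Orbitals: 2 + 4 + 6 + 8 + 10 + 12 = 42. With m_s fixed to -1/2 there is one state per orbital, so 42 states.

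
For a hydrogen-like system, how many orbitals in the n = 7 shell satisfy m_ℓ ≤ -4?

6

For n = 7, ℓ ranges over 0 … 6.
The (ℓ, m_ℓ) pairs meeting m_ℓ ≤ -4 give: ℓ=4 → 1; ℓ=5 → 2; ℓ=6 → 3.
Total orbitals: 1 + 2 + 3 = 6.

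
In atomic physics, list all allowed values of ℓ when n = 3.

ℓ is an integer with 0 ≤ ℓ ≤ n−1, so for n = 3: ℓ = 0, 1, 2.

0, 1, 2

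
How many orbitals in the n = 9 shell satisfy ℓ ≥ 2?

77

Go through ℓ = 0, …, 8 (the values permitted for n = 9).
Orbitals with ℓ ≥ 2, by ℓ: ℓ=2 → 5; ℓ=3 → 7; ℓ=4 → 9; ℓ=5 → 11; ℓ=6 → 13; ℓ=7 → 15; ℓ=8 → 17.
Total orbitals: 5 + 7 + 9 + 11 + 13 + 15 + 17 = 77.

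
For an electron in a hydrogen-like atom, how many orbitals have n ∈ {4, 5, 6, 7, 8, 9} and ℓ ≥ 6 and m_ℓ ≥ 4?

Per-shell orbital counts meeting the constraint:
n=7 → 3; n=8 → 7; n=9 → 12.
Total orbitals: 3 + 7 + 12 = 22.

22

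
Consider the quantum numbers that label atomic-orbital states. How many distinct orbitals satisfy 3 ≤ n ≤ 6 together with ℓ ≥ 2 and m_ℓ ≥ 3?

Treat each shell separately and count matching orbitals:
n=4 → 1; n=5 → 3; n=6 → 6.
Total orbitals: 1 + 3 + 6 = 10.

10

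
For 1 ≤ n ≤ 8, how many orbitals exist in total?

Total orbitals = 1² + 2² + 3² + 4² + 5² + 6² + 7² + 8² = 204.

204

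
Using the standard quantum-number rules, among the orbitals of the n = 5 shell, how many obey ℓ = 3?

7

The (ℓ, m_ℓ) pairs meeting ℓ = 3 give: ℓ=3 → 7.
Total orbitals: 7.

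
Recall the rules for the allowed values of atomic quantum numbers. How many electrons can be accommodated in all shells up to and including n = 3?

28

Total orbitals = 1² + 2² + 3² = 14. Doubling for spin gives 28 electrons.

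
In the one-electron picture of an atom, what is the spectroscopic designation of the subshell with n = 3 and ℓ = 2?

3d

ℓ = 2 corresponds to the letter 'd', so the subshell is 3d.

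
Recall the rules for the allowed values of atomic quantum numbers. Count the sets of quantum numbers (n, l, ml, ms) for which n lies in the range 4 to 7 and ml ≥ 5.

Treat each shell separately and count matching orbitals:
n=6 → 1; n=7 → 3.
Orbitals: 1 + 3 = 4. Including both spin states (ms = ±1/2) gives 2 × 4 = 8 states.

8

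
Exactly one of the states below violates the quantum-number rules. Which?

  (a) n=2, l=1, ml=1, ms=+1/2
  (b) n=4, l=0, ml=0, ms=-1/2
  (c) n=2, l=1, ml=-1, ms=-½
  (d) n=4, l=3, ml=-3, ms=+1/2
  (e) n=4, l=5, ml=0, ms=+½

(e)

(e) has l = 5 ≥ n = 4, violating 0 ≤ l ≤ n−1.
The remaining sets (a), (b), (c), (d) satisfy all four rules.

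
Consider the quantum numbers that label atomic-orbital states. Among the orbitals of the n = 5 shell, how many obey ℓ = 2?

The n = 5 shell has ℓ = 0 through 4; check each.
The (ℓ, m_ℓ) pairs meeting ℓ = 2 give: ℓ=2 → 5.
Total orbitals: 5.

5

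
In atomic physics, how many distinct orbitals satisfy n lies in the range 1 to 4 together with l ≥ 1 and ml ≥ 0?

16

Count contributing orbitals for each principal shell:
n=2 → 2; n=3 → 5; n=4 → 9.
Total orbitals: 2 + 5 + 9 = 16.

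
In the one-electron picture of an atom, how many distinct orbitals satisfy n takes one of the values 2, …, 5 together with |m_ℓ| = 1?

20

Count contributing orbitals for each principal shell:
n=2 → 2; n=3 → 4; n=4 → 6; n=5 → 8.
Total orbitals: 2 + 4 + 6 + 8 = 20.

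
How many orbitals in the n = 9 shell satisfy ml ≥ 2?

Go through l = 0, …, 8 (the values permitted for n = 9).
Orbitals with ml ≥ 2, by l: l=2 → 1; l=3 → 2; l=4 → 3; l=5 → 4; l=6 → 5; l=7 → 6; l=8 → 7.
Total orbitals: 1 + 2 + 3 + 4 + 5 + 6 + 7 = 28.

28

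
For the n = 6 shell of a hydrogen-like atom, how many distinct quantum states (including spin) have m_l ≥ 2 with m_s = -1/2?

For n = 6, l ranges over 0 … 5.
Orbitals with m_l ≥ 2, by l: l=2 → 1; l=3 → 2; l=4 → 3; l=5 → 4.
Orbitals: 1 + 2 + 3 + 4 = 10. With m_s fixed to a single value there is one state per orbital, giving 10 states.

10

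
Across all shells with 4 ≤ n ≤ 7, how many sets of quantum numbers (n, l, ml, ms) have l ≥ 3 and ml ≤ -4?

20

Per-shell orbital counts meeting the constraint:
n=5 → 1; n=6 → 3; n=7 → 6.
Orbitals: 1 + 3 + 6 = 10. Including both spin states (ms = ±1/2) gives 2 × 10 = 20 states.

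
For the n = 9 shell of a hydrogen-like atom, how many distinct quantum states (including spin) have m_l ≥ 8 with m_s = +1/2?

For n = 9, l ranges over 0 … 8.
Per l-value: l=8 → 1.
Orbitals: 1. With m_s fixed to a single value there is one state per orbital, giving 1 state.

1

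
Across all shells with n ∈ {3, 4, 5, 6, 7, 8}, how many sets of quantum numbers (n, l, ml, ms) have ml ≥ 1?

Count contributing orbitals for each principal shell:
n=3 → 3; n=4 → 6; n=5 → 10; n=6 → 15; n=7 → 21; n=8 → 28.
Orbitals: 3 + 6 + 10 + 15 + 21 + 28 = 83. Including both spin states (ms = ±1/2) gives 2 × 83 = 166 states.

166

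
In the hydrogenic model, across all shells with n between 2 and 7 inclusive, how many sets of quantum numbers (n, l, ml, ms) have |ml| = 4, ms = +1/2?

Per-shell orbital counts meeting the constraint:
n=5 → 2; n=6 → 4; n=7 → 6.
Orbitals: 2 + 4 + 6 = 12. With ms fixed to +1/2 there is one state per orbital, so 12 states.

12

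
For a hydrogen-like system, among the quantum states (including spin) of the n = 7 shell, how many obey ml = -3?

8

The n = 7 shell has l = 0 through 6; check each.
Per l-value: l=3 → 1; l=4 → 1; l=5 → 1; l=6 → 1.
Orbitals: 1 + 1 + 1 + 1 = 4. Each orbital carries two spin states, so 4 × 2 = 8 states.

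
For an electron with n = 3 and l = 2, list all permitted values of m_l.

-2, -1, 0, 1, 2

m_l takes every integer from −l to +l. With l = 2 that gives the 5 values -2, -1, 0, 1, 2.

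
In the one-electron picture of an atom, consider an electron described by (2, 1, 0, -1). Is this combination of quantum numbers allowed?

The spin quantum number for an electron can only be ms = +1/2 or −1/2; ms = -1 is not one of those.

Invalid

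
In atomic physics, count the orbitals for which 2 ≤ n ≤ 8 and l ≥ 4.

110

Go shell by shell, enumerating (l, m_l) with l ≥ 4:
n=5 → 9; n=6 → 20; n=7 → 33; n=8 → 48.
Total orbitals: 9 + 20 + 33 + 48 = 110.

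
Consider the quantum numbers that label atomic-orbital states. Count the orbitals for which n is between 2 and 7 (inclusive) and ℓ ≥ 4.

Per-shell orbital counts meeting the constraint:
n=5 → 9; n=6 → 20; n=7 → 33.
Total orbitals: 9 + 20 + 33 = 62.

62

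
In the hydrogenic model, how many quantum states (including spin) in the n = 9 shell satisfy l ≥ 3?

144

With n = 9 the allowed l are 0, 1, …, 8.
Orbitals with l ≥ 3, by l: l=3 → 7; l=4 → 9; l=5 → 11; l=6 → 13; l=7 → 15; l=8 → 17.
Orbitals: 7 + 9 + 11 + 13 + 15 + 17 = 72. Each orbital carries two spin states, so 72 × 2 = 144 states.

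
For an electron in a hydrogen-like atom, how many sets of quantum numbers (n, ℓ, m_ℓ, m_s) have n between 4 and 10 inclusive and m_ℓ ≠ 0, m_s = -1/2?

322

For each n in the range, tally the orbitals obeying m_ℓ ≠ 0:
n=4 → 12; n=5 → 20; n=6 → 30; n=7 → 42; n=8 → 56; n=9 → 72; n=10 → 90.
Orbitals: 12 + 20 + 30 + 42 + 56 + 72 + 90 = 322. With m_s fixed to -1/2 there is one state per orbital, so 322 states.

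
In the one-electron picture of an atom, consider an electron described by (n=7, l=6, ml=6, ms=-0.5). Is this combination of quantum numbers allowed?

Valid

n = 7 is a positive integer. l = 6 satisfies 0 ≤ l ≤ n−1 = 6. ml = 6 lies in the range −l … +l (here −6 … 6). ms = -1/2 is one of ±1/2.
All four constraints are satisfied.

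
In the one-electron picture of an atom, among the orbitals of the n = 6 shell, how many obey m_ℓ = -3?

Go through ℓ = 0, …, 5 (the values permitted for n = 6).
The (ℓ, m_ℓ) pairs meeting m_ℓ = -3 give: ℓ=3 → 1; ℓ=4 → 1; ℓ=5 → 1.
Total orbitals: 1 + 1 + 1 = 3.

3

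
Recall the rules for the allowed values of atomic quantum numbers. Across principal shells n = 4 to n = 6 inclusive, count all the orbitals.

77

Shell n has n² orbitals: 4²=16 + 5²=25 + 6²=36 = 77 orbitals.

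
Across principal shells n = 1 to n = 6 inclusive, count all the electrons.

182

Shell n has n² orbitals: 1²=1 + 2²=4 + 3²=9 + 4²=16 + 5²=25 + 6²=36 = 91 orbitals.
Two spin states per orbital: 2 × 91 = 182 electrons.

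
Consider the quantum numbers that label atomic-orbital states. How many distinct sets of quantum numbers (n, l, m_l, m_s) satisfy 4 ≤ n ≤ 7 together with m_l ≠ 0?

208

Treat each shell separately and count matching orbitals:
n=4 → 12; n=5 → 20; n=6 → 30; n=7 → 42.
Orbitals: 12 + 20 + 30 + 42 = 104. Including both spin states (m_s = ±1/2) gives 2 × 104 = 208 states.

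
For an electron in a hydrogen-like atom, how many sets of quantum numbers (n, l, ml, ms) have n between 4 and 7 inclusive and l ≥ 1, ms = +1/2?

Count contributing orbitals for each principal shell:
n=4 → 15; n=5 → 24; n=6 → 35; n=7 → 48.
Orbitals: 15 + 24 + 35 + 48 = 122. With ms fixed to +1/2 there is one state per orbital, so 122 states.

122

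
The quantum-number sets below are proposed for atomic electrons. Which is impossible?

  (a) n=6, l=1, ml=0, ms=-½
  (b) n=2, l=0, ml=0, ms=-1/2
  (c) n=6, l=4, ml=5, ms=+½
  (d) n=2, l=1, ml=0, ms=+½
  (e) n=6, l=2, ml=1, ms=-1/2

(c) has |ml| = 5 > l = 4, violating −l ≤ ml ≤ l.
The remaining sets (a), (b), (d), (e) satisfy all four rules.

(c)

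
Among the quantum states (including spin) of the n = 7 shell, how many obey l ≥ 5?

48

With n = 7 the allowed l are 0, 1, …, 6.
Contributions: l=5 → 11; l=6 → 13.
Orbitals: 11 + 13 = 24. Each orbital carries two spin states, so 24 × 2 = 48 states.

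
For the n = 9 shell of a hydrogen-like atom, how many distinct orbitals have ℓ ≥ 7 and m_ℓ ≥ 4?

The n = 9 shell has ℓ = 0 through 8; check each.
Orbitals with ℓ ≥ 7 and m_ℓ ≥ 4, by ℓ: ℓ=7 → 4; ℓ=8 → 5.
Total orbitals: 4 + 5 = 9.

9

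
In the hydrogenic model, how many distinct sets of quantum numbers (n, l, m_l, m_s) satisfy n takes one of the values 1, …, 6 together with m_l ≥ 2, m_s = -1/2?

Go shell by shell, enumerating (l, m_l) with m_l ≥ 2:
n=3 → 1; n=4 → 3; n=5 → 6; n=6 → 10.
Orbitals: 1 + 3 + 6 + 10 = 20. With m_s fixed to -1/2 there is one state per orbital, so 20 states.

20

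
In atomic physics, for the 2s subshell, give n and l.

n = 2, l = 0

The leading integer gives n = 2; the letter 's' means l = 0.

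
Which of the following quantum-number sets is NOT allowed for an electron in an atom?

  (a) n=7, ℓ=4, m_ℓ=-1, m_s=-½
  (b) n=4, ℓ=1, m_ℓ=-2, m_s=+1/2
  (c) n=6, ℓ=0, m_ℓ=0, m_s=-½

(b) has |m_ℓ| = 2 > ℓ = 1, violating −ℓ ≤ m_ℓ ≤ ℓ.
The remaining sets (a), (c) satisfy all four rules.

(b)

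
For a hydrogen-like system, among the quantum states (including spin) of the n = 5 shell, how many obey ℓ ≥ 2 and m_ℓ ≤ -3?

6

For n = 5, ℓ ranges over 0 … 4.
Orbitals with ℓ ≥ 2 and m_ℓ ≤ -3, by ℓ: ℓ=3 → 1; ℓ=4 → 2.
Orbitals: 1 + 2 = 3. Each orbital carries two spin states, so 3 × 2 = 6 states.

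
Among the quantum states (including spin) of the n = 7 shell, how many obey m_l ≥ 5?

6

Orbitals with m_l ≥ 5, by l: l=5 → 1; l=6 → 2.
Orbitals: 1 + 2 = 3. Each orbital carries two spin states, so 3 × 2 = 6 states.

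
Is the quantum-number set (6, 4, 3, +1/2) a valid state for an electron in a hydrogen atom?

Valid

n = 6 is a positive integer. l = 4 satisfies 0 ≤ l ≤ n−1 = 5. ml = 3 lies in the range −l … +l (here −4 … 4). ms = +1/2 is one of ±1/2.
All four constraints are satisfied.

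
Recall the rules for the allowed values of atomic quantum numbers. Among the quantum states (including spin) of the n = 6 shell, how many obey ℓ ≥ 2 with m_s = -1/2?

With n = 6 the allowed ℓ are 0, 1, …, 5.
The (ℓ, m_ℓ) pairs meeting ℓ ≥ 2 give: ℓ=2 → 5; ℓ=3 → 7; ℓ=4 → 9; ℓ=5 → 11.
Orbitals: 5 + 7 + 9 + 11 = 32. With m_s fixed to a single value there is one state per orbital, giving 32 states.

32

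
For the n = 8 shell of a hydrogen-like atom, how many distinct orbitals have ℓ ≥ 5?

39

The n = 8 shell has ℓ = 0 through 7; check each.
Contributions: ℓ=5 → 11; ℓ=6 → 13; ℓ=7 → 15.
Total orbitals: 11 + 13 + 15 = 39.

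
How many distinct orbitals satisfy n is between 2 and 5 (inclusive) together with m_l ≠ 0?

40

Treat each shell separately and count matching orbitals:
n=2 → 2; n=3 → 6; n=4 → 12; n=5 → 20.
Total orbitals: 2 + 6 + 12 + 20 = 40.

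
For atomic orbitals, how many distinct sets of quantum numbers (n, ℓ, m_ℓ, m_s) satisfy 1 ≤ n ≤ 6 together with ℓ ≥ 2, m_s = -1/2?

Go shell by shell, enumerating (ℓ, m_ℓ) with ℓ ≥ 2:
n=3 → 5; n=4 → 12; n=5 → 21; n=6 → 32.
Orbitals: 5 + 12 + 21 + 32 = 70. With m_s fixed to -1/2 there is one state per orbital, so 70 states.

70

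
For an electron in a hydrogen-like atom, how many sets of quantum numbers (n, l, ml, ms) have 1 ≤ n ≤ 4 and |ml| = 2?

12

Go shell by shell, enumerating (l, ml) with |ml| = 2:
n=3 → 2; n=4 → 4.
Orbitals: 2 + 4 = 6. Including both spin states (ms = ±1/2) gives 2 × 6 = 12 states.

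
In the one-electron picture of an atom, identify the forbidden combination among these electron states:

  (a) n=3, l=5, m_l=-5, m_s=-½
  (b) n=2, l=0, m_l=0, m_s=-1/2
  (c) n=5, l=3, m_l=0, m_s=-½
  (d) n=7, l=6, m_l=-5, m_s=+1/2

(a) has l = 5 ≥ n = 3, violating 0 ≤ l ≤ n−1.
The remaining sets (b), (c), (d) satisfy all four rules.

(a)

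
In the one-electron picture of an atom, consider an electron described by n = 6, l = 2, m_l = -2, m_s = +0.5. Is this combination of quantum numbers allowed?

Valid

n = 6 is a positive integer. l = 2 satisfies 0 ≤ l ≤ n−1 = 5. m_l = -2 lies in the range −l … +l (here −2 … 2). m_s = +1/2 is one of ±1/2.
All four constraints are satisfied.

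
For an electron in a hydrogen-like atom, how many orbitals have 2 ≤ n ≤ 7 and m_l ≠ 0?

112

Work shell by shell — for each n, count the (l, m_l) pairs that satisfy m_l ≠ 0:
n=2 → 2; n=3 → 6; n=4 → 12; n=5 → 20; n=6 → 30; n=7 → 42.
Total orbitals: 2 + 6 + 12 + 20 + 30 + 42 = 112.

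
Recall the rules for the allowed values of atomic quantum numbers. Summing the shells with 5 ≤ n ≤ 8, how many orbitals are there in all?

174

Shell n has n² orbitals: 5²=25 + 6²=36 + 7²=49 + 8²=64 = 174 orbitals.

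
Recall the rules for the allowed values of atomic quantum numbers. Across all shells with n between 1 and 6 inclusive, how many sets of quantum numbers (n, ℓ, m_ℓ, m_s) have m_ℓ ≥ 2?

40

Count contributing orbitals for each principal shell:
n=3 → 1; n=4 → 3; n=5 → 6; n=6 → 10.
Orbitals: 1 + 3 + 6 + 10 = 20. Including both spin states (m_s = ±1/2) gives 2 × 20 = 40 states.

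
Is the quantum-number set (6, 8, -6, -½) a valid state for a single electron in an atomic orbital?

Not allowed

The orbital quantum number must satisfy 0 ≤ ℓ ≤ n−1. With n = 6 the allowed ℓ values are 0, 1, 2, 3, 4, 5, so ℓ = 8 is out of range.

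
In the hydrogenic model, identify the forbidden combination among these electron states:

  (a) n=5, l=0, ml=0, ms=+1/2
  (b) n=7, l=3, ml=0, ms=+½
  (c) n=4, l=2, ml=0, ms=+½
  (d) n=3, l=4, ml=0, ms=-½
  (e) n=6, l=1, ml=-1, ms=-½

(d)

(d) has l = 4 ≥ n = 3, violating 0 ≤ l ≤ n−1.
The remaining sets (a), (b), (c), (e) satisfy all four rules.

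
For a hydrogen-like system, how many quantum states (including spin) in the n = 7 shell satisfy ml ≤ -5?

For n = 7, l ranges over 0 … 6.
The (l, ml) pairs meeting ml ≤ -5 give: l=5 → 1; l=6 → 2.
Orbitals: 1 + 2 = 3. Each orbital carries two spin states, so 3 × 2 = 6 states.

6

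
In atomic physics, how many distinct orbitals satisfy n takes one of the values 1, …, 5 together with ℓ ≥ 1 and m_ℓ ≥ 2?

Treat each shell separately and count matching orbitals:
n=3 → 1; n=4 → 3; n=5 → 6.
Total orbitals: 1 + 3 + 6 = 10.

10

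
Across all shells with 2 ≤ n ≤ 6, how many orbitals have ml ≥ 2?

Treat each shell separately and count matching orbitals:
n=3 → 1; n=4 → 3; n=5 → 6; n=6 → 10.
Total orbitals: 1 + 3 + 6 + 10 = 20.

20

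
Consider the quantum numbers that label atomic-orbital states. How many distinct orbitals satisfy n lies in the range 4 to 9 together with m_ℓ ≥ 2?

83

For each n in the range, tally the orbitals obeying m_ℓ ≥ 2:
n=4 → 3; n=5 → 6; n=6 → 10; n=7 → 15; n=8 → 21; n=9 → 28.
Total orbitals: 3 + 6 + 10 + 15 + 21 + 28 = 83.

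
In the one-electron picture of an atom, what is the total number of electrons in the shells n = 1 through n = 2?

Shell n has n² orbitals: 1²=1 + 2²=4 = 5 orbitals.
Two spin states per orbital: 2 × 5 = 10 electrons.

10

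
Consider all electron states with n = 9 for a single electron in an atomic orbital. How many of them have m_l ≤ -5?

20

With n = 9 the allowed l are 0, 1, …, 8.
Contributions: l=5 → 1; l=6 → 2; l=7 → 3; l=8 → 4.
Orbitals: 1 + 2 + 3 + 4 = 10. Each orbital carries two spin states, so 10 × 2 = 20 states.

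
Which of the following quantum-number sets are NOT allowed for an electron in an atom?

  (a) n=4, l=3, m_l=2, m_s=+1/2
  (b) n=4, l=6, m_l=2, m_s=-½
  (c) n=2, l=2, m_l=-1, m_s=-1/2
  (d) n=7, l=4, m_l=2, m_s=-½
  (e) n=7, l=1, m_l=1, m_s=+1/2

(b) has l = 6 ≥ n = 4, violating 0 ≤ l ≤ n−1.
(c) has l = 2 ≥ n = 2, violating 0 ≤ l ≤ n−1.
The remaining sets (a), (d), (e) satisfy all four rules.

(b) and (c)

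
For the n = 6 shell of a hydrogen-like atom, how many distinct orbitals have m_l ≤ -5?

Go through l = 0, …, 5 (the values permitted for n = 6).
Per l-value: l=5 → 1.
Total orbitals: 1.

1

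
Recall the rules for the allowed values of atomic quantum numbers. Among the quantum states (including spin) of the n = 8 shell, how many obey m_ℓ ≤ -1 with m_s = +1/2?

For n = 8, ℓ ranges over 0 … 7.
Contributions: ℓ=1 → 1; ℓ=2 → 2; ℓ=3 → 3; ℓ=4 → 4; ℓ=5 → 5; ℓ=6 → 6; ℓ=7 → 7.
Orbitals: 1 + 2 + 3 + 4 + 5 + 6 + 7 = 28. With m_s fixed to a single value there is one state per orbital, giving 28 states.

28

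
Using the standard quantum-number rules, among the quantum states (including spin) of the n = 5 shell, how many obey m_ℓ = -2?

The n = 5 shell has ℓ = 0 through 4; check each.
Contributions: ℓ=2 → 1; ℓ=3 → 1; ℓ=4 → 1.
Orbitals: 1 + 1 + 1 = 3. Each orbital carries two spin states, so 3 × 2 = 6 states.

6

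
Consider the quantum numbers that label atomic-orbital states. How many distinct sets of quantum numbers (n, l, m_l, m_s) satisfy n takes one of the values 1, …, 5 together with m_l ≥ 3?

8

Go shell by shell, enumerating (l, m_l) with m_l ≥ 3:
n=4 → 1; n=5 → 3.
Orbitals: 1 + 3 = 4. Including both spin states (m_s = ±1/2) gives 2 × 4 = 8 states.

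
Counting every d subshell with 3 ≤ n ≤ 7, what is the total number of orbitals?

25

A d subshell (l = 2) exists for every n ≥ 3, so shells n = 3, 4, 5, 6, 7 each contribute one — 5 subshells.
Since each d subshell has 2·2+1 = 5 orbitals, the total is 5 × 5 = 25.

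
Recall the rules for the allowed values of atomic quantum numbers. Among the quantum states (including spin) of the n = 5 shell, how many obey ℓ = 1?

6

For n = 5, ℓ ranges over 0 … 4.
Per ℓ-value: ℓ=1 → 3.
Orbitals: 3. Each orbital carries two spin states, so 3 × 2 = 6 states.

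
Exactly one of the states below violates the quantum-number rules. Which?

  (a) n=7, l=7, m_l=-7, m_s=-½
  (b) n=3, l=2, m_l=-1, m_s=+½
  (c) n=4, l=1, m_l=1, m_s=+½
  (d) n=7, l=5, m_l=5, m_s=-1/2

(a)

(a) has l = 7 ≥ n = 7, violating 0 ≤ l ≤ n−1.
The remaining sets (b), (c), (d) satisfy all four rules.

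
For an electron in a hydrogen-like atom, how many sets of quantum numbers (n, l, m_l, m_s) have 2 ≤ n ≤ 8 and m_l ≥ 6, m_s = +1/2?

Treat each shell separately and count matching orbitals:
n=7 → 1; n=8 → 3.
Orbitals: 1 + 3 = 4. With m_s fixed to +1/2 there is one state per orbital, so 4 states.

4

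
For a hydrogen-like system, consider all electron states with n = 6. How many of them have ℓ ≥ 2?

64

With n = 6 the allowed ℓ are 0, 1, …, 5.
Per ℓ-value: ℓ=2 → 5; ℓ=3 → 7; ℓ=4 → 9; ℓ=5 → 11.
Orbitals: 5 + 7 + 9 + 11 = 32. Each orbital carries two spin states, so 32 × 2 = 64 states.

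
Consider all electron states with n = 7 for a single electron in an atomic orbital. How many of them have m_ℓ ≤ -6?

2

For n = 7, ℓ ranges over 0 … 6.
The (ℓ, m_ℓ) pairs meeting m_ℓ ≤ -6 give: ℓ=6 → 1.
Orbitals: 1. Each orbital carries two spin states, so 1 × 2 = 2 states.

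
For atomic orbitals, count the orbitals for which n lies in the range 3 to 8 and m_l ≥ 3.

Per-shell orbital counts meeting the constraint:
n=4 → 1; n=5 → 3; n=6 → 6; n=7 → 10; n=8 → 15.
Total orbitals: 1 + 3 + 6 + 10 + 15 = 35.

35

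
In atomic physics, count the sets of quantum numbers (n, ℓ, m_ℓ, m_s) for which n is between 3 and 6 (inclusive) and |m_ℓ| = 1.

56

Treat each shell separately and count matching orbitals:
n=3 → 4; n=4 → 6; n=5 → 8; n=6 → 10.
Orbitals: 4 + 6 + 8 + 10 = 28. Including both spin states (m_s = ±1/2) gives 2 × 28 = 56 states.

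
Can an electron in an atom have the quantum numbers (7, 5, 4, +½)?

Allowed

n = 7 is a positive integer. l = 5 satisfies 0 ≤ l ≤ n−1 = 6. ml = 4 lies in the range −l … +l (here −5 … 5). ms = +1/2 is one of ±1/2.
All four constraints are satisfied.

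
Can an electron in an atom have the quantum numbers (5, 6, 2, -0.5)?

The orbital quantum number must satisfy 0 ≤ l ≤ n−1. With n = 5 the allowed l values are 0, 1, 2, 3, 4, so l = 6 is out of range.

Invalid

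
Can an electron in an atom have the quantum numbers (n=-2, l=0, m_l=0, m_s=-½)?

The principal quantum number must be a positive integer (n ≥ 1), but here n = -2.

Not allowed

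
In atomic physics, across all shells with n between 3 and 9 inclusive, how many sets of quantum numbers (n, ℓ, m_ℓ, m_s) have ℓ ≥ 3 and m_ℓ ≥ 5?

Per-shell orbital counts meeting the constraint:
n=6 → 1; n=7 → 3; n=8 → 6; n=9 → 10.
Orbitals: 1 + 3 + 6 + 10 = 20. Including both spin states (m_s = ±1/2) gives 2 × 20 = 40 states.

40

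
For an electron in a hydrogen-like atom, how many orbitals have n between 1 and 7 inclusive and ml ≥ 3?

20

Per-shell orbital counts meeting the constraint:
n=4 → 1; n=5 → 3; n=6 → 6; n=7 → 10.
Total orbitals: 1 + 3 + 6 + 10 = 20.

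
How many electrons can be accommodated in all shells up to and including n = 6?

182

Total orbitals = 1² + 2² + 3² + 4² + 5² + 6² = 91. Doubling for spin gives 182 electrons.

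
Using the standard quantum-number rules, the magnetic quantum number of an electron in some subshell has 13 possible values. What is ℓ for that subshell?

ℓ = 6 (i)

m_ℓ ranges over 2ℓ+1 integers, so 2ℓ+1 = 13 ⇒ ℓ = 6.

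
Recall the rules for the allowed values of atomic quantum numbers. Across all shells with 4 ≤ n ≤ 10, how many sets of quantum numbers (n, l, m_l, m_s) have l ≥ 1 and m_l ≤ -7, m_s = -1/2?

Per-shell orbital counts meeting the constraint:
n=8 → 1; n=9 → 3; n=10 → 6.
Orbitals: 1 + 3 + 6 = 10. With m_s fixed to -1/2 there is one state per orbital, so 10 states.

10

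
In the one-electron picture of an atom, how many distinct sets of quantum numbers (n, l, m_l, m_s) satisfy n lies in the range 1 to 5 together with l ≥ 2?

76

For each n in the range, tally the orbitals obeying l ≥ 2:
n=3 → 5; n=4 → 12; n=5 → 21.
Orbitals: 5 + 12 + 21 = 38. Including both spin states (m_s = ±1/2) gives 2 × 38 = 76 states.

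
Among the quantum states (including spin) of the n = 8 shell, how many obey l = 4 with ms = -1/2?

9

For n = 8, l ranges over 0 … 7.
Per l-value: l=4 → 9.
Orbitals: 9. With ms fixed to a single value there is one state per orbital, giving 9 states.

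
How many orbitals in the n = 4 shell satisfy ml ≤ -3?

1

Go through l = 0, …, 3 (the values permitted for n = 4).
Contributions: l=3 → 1.
Total orbitals: 1.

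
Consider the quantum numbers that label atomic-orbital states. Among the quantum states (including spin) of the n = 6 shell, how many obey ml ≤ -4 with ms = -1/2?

3

With n = 6 the allowed l are 0, 1, …, 5.
The (l, ml) pairs meeting ml ≤ -4 give: l=4 → 1; l=5 → 2.
Orbitals: 1 + 2 = 3. With ms fixed to a single value there is one state per orbital, giving 3 states.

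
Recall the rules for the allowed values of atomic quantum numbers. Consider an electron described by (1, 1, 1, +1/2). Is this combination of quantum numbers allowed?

The orbital quantum number must satisfy 0 ≤ l ≤ n−1. With n = 1 the allowed l values are 0, so l = 1 is out of range.

Not allowed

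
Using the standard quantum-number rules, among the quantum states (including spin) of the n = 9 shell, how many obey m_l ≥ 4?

Orbitals with m_l ≥ 4, by l: l=4 → 1; l=5 → 2; l=6 → 3; l=7 → 4; l=8 → 5.
Orbitals: 1 + 2 + 3 + 4 + 5 = 15. Each orbital carries two spin states, so 15 × 2 = 30 states.

30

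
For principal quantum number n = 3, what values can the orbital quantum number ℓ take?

ℓ is an integer with 0 ≤ ℓ ≤ n−1, so for n = 3: ℓ = 0, 1, 2.

0, 1, 2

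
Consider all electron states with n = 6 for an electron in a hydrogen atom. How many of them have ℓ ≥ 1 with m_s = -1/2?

35

The n = 6 shell has ℓ = 0 through 5; check each.
Per ℓ-value: ℓ=1 → 3; ℓ=2 → 5; ℓ=3 → 7; ℓ=4 → 9; ℓ=5 → 11.
Orbitals: 3 + 5 + 7 + 9 + 11 = 35. With m_s fixed to a single value there is one state per orbital, giving 35 states.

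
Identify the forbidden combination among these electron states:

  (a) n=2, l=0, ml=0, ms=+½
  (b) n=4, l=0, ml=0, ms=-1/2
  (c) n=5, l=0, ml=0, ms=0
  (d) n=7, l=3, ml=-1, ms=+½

(c)

(c) has ms = 0, but an electron's spin must be ±1/2.
The remaining sets (a), (b), (d) satisfy all four rules.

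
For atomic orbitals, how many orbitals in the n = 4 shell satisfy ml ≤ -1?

6

For n = 4, l ranges over 0 … 3.
The (l, ml) pairs meeting ml ≤ -1 give: l=1 → 1; l=2 → 2; l=3 → 3.
Total orbitals: 1 + 2 + 3 = 6.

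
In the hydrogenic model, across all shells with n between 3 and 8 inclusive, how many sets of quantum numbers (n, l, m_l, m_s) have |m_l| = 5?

24

Go shell by shell, enumerating (l, m_l) with |m_l| = 5:
n=6 → 2; n=7 → 4; n=8 → 6.
Orbitals: 2 + 4 + 6 = 12. Including both spin states (m_s = ±1/2) gives 2 × 12 = 24 states.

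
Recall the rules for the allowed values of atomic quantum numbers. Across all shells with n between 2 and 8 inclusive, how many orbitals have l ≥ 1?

Treat each shell separately and count matching orbitals:
n=2 → 3; n=3 → 8; n=4 → 15; n=5 → 24; n=6 → 35; n=7 → 48; n=8 → 63.
Total orbitals: 3 + 8 + 15 + 24 + 35 + 48 + 63 = 196.

196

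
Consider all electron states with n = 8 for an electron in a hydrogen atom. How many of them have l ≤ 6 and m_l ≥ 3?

20

Per l-value: l=3 → 1; l=4 → 2; l=5 → 3; l=6 → 4.
Orbitals: 1 + 2 + 3 + 4 = 10. Each orbital carries two spin states, so 10 × 2 = 20 states.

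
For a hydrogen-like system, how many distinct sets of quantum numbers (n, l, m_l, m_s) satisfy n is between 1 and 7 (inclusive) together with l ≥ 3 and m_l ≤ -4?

Treat each shell separately and count matching orbitals:
n=5 → 1; n=6 → 3; n=7 → 6.
Orbitals: 1 + 3 + 6 = 10. Including both spin states (m_s = ±1/2) gives 2 × 10 = 20 states.

20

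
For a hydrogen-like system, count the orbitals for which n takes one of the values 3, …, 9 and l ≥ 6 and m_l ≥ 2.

34

Go shell by shell, enumerating (l, m_l) with l ≥ 6 and m_l ≥ 2:
n=7 → 5; n=8 → 11; n=9 → 18.
Total orbitals: 5 + 11 + 18 = 34.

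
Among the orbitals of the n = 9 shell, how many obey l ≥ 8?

17

With n = 9 the allowed l are 0, 1, …, 8.
Per l-value: l=8 → 17.
Total orbitals: 17.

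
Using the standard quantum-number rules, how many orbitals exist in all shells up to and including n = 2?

5

Total orbitals = 1² + 2² = 5.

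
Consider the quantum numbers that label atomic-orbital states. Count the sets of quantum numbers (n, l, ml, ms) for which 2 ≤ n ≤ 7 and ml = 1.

42

Work shell by shell — for each n, count the (l, ml) pairs that satisfy ml = 1:
n=2 → 1; n=3 → 2; n=4 → 3; n=5 → 4; n=6 → 5; n=7 → 6.
Orbitals: 1 + 2 + 3 + 4 + 5 + 6 = 21. Including both spin states (ms = ±1/2) gives 2 × 21 = 42 states.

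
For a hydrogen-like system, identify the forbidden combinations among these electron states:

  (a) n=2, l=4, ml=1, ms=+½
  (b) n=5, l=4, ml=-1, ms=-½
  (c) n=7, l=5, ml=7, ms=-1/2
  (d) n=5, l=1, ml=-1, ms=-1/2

(a) has l = 4 ≥ n = 2, violating 0 ≤ l ≤ n−1.
(c) has |ml| = 7 > l = 5, violating −l ≤ ml ≤ l.
The remaining sets (b), (d) satisfy all four rules.

(a) and (c)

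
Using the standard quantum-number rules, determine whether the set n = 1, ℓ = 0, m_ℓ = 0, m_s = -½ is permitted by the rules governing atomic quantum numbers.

n = 1 is a positive integer. ℓ = 0 satisfies 0 ≤ ℓ ≤ n−1 = 0. m_ℓ = 0 lies in the range −ℓ … +ℓ (here 0). m_s = -1/2 is one of ±1/2.
All four constraints are satisfied.

Allowed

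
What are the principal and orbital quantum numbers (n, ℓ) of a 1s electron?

The leading integer gives n = 1; the letter 's' means ℓ = 0.

n = 1, ℓ = 0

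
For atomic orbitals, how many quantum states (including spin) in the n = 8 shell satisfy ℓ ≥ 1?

126

The n = 8 shell has ℓ = 0 through 7; check each.
The (ℓ, m_ℓ) pairs meeting ℓ ≥ 1 give: ℓ=1 → 3; ℓ=2 → 5; ℓ=3 → 7; ℓ=4 → 9; ℓ=5 → 11; ℓ=6 → 13; ℓ=7 → 15.
Orbitals: 3 + 5 + 7 + 9 + 11 + 13 + 15 = 63. Each orbital carries two spin states, so 63 × 2 = 126 states.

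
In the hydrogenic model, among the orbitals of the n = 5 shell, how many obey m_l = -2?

3

With n = 5 the allowed l are 0, 1, …, 4.
The (l, m_l) pairs meeting m_l = -2 give: l=2 → 1; l=3 → 1; l=4 → 1.
Total orbitals: 1 + 1 + 1 = 3.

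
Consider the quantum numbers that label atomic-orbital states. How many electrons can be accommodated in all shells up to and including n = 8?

408

Total orbitals = 1² + 2² + 3² + 4² + 5² + 6² + 7² + 8² = 204. Doubling for spin gives 408 electrons.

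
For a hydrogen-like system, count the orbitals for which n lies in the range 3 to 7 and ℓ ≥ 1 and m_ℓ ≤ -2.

35

Work shell by shell — for each n, count the (ℓ, m_ℓ) pairs that satisfy ℓ ≥ 1 and m_ℓ ≤ -2:
n=3 → 1; n=4 → 3; n=5 → 6; n=6 → 10; n=7 → 15.
Total orbitals: 1 + 3 + 6 + 10 + 15 = 35.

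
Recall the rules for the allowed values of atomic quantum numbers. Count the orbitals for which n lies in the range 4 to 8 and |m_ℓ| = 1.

50

For each n in the range, tally the orbitals obeying |m_ℓ| = 1:
n=4 → 6; n=5 → 8; n=6 → 10; n=7 → 12; n=8 → 14.
Total orbitals: 6 + 8 + 10 + 12 + 14 = 50.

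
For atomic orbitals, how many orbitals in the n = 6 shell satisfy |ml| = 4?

Go through l = 0, …, 5 (the values permitted for n = 6).
Orbitals with |ml| = 4, by l: l=4 → 2; l=5 → 2.
Total orbitals: 2 + 2 = 4.

4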